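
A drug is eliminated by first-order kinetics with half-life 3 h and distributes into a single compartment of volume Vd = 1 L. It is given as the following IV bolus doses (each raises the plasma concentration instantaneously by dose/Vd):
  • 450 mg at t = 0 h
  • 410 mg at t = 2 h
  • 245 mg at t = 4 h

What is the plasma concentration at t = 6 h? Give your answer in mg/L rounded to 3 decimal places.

k = ln 2 / 3 = 0.23105 per h
Dose 1 (450 mg at t=0 h): 450·exp(−0.23105·6) = 112.500 mg/L
Dose 2 (410 mg at t=2 h): 410·exp(−0.23105·4) = 162.709 mg/L
Dose 3 (245 mg at t=4 h): 245·exp(−0.23105·2) = 154.340 mg/L
C(6) = 112.500 + 162.709 + 154.340 = 429.549 mg/L

429.549 mg/L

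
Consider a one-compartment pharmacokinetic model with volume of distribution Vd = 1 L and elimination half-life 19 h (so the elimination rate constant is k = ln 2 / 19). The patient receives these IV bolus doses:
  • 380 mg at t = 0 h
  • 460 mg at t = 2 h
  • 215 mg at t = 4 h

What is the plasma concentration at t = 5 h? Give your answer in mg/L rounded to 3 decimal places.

k = ln 2 / 19 = 0.03648 per h
Dose 1 (380 mg at t=0 h): 380·exp(−0.03648·5) = 316.640 mg/L
Dose 2 (460 mg at t=2 h): 460·exp(−0.03648·3) = 412.313 mg/L
Dose 3 (215 mg at t=4 h): 215·exp(−0.03648·1) = 207.298 mg/L
C(5) = 316.640 + 412.313 + 207.298 = 936.250 mg/L

936.250 mg/L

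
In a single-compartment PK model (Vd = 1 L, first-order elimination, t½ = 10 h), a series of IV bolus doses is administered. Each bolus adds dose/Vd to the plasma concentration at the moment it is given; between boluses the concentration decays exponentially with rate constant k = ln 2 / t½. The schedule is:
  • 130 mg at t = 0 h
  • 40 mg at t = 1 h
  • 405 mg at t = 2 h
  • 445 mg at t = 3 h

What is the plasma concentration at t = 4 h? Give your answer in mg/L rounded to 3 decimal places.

k = ln 2 / 10 = 0.06931 per h
Dose 1 (130 mg at t=0 h): 130·exp(−0.06931·4) = 98.522 mg/L
Dose 2 (40 mg at t=1 h): 40·exp(−0.06931·3) = 32.490 mg/L
Dose 3 (405 mg at t=2 h): 405·exp(−0.06931·2) = 352.573 mg/L
Dose 4 (445 mg at t=3 h): 445·exp(−0.06931·1) = 415.200 mg/L
C(4) = 98.522 + 32.490 + 352.573 + 415.200 = 898.784 mg/L

898.784 mg/L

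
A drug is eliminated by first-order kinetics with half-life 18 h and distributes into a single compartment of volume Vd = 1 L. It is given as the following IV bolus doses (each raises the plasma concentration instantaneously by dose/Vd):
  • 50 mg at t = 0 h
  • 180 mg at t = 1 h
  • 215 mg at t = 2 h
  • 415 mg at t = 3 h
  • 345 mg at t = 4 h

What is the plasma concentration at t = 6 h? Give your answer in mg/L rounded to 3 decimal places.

1061.617 mg/L

k = ln 2 / 18 = 0.03851 per h
Dose 1 (50 mg at t=0 h): 50·exp(−0.03851·6) = 39.685 mg/L
Dose 2 (180 mg at t=1 h): 180·exp(−0.03851·5) = 148.475 mg/L
Dose 3 (215 mg at t=2 h): 215·exp(−0.03851·4) = 184.307 mg/L
Dose 4 (415 mg at t=3 h): 415·exp(−0.03851·3) = 369.723 mg/L
Dose 5 (345 mg at t=4 h): 345·exp(−0.03851·2) = 319.427 mg/L
C(6) = 39.685 + 148.475 + 184.307 + 369.723 + 319.427 = 1061.617 mg/L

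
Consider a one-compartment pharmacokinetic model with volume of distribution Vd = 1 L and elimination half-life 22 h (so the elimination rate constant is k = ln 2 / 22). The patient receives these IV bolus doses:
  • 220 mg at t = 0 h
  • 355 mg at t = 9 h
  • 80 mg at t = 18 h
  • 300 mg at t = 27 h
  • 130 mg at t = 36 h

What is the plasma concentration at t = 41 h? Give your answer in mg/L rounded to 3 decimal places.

532.792 mg/L

k = ln 2 / 22 = 0.03151 per h
Dose 1 (220 mg at t=0 h): 220·exp(−0.03151·41) = 60.452 mg/L
Dose 2 (355 mg at t=9 h): 355·exp(−0.03151·32) = 129.529 mg/L
Dose 3 (80 mg at t=18 h): 80·exp(−0.03151·23) = 38.759 mg/L
Dose 4 (300 mg at t=27 h): 300·exp(−0.03151·14) = 193.000 mg/L
Dose 5 (130 mg at t=36 h): 130·exp(−0.03151·5) = 111.052 mg/L
C(41) = 60.452 + 129.529 + 38.759 + 193.000 + 111.052 = 532.792 mg/L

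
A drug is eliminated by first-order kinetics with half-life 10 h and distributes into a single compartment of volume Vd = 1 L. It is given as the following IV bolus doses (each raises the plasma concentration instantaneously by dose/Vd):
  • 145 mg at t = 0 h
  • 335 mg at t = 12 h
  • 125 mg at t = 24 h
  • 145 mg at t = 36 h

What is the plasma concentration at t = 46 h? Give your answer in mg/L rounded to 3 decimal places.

k = ln 2 / 10 = 0.06931 per h
Dose 1 (145 mg at t=0 h): 145·exp(−0.06931·46) = 5.979 mg/L
Dose 2 (335 mg at t=12 h): 335·exp(−0.06931·34) = 31.735 mg/L
Dose 3 (125 mg at t=24 h): 125·exp(−0.06931·22) = 27.205 mg/L
Dose 4 (145 mg at t=36 h): 145·exp(−0.06931·10) = 72.500 mg/L
C(46) = 5.979 + 31.735 + 27.205 + 72.500 = 137.419 mg/L

137.419 mg/L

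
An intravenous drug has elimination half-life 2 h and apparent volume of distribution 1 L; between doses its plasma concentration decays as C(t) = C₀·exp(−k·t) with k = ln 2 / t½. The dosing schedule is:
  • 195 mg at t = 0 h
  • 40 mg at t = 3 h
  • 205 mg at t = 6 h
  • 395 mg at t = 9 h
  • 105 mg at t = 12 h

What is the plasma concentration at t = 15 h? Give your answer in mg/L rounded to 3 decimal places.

k = ln 2 / 2 = 0.34657 per h
Dose 1 (195 mg at t=0 h): 195·exp(−0.34657·15) = 1.077 mg/L
Dose 2 (40 mg at t=3 h): 40·exp(−0.34657·12) = 0.625 mg/L
Dose 3 (205 mg at t=6 h): 205·exp(−0.34657·9) = 9.060 mg/L
Dose 4 (395 mg at t=9 h): 395·exp(−0.34657·6) = 49.375 mg/L
Dose 5 (105 mg at t=12 h): 105·exp(−0.34657·3) = 37.123 mg/L
C(15) = 1.077 + 0.625 + 9.060 + 49.375 + 37.123 = 97.260 mg/L

97.260 mg/L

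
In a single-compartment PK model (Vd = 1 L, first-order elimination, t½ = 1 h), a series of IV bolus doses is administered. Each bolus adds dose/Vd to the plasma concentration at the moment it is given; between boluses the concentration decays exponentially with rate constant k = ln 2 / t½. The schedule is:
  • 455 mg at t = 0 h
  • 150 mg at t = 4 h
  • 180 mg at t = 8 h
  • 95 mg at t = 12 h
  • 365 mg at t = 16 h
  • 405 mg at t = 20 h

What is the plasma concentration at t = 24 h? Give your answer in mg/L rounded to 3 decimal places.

26.764 mg/L

k = ln 2 / 1 = 0.69315 per h
Dose 1 (455 mg at t=0 h): 455·exp(−0.69315·24) = 0.000 mg/L
Dose 2 (150 mg at t=4 h): 150·exp(−0.69315·20) = 0.000 mg/L
Dose 3 (180 mg at t=8 h): 180·exp(−0.69315·16) = 0.003 mg/L
Dose 4 (95 mg at t=12 h): 95·exp(−0.69315·12) = 0.023 mg/L
Dose 5 (365 mg at t=16 h): 365·exp(−0.69315·8) = 1.426 mg/L
Dose 6 (405 mg at t=20 h): 405·exp(−0.69315·4) = 25.312 mg/L
C(24) = 0.000 + 0.000 + 0.003 + 0.023 + 1.426 + 25.312 = 26.764 mg/L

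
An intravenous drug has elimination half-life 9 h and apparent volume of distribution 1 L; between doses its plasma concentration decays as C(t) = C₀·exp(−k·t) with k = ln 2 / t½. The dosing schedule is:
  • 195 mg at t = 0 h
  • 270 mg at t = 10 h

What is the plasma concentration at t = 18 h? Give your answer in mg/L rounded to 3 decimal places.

194.558 mg/L

k = ln 2 / 9 = 0.07702 per h
Dose 1 (195 mg at t=0 h): 195·exp(−0.07702·18) = 48.750 mg/L
Dose 2 (270 mg at t=10 h): 270·exp(−0.07702·8) = 145.808 mg/L
C(18) = 48.750 + 145.808 = 194.558 mg/L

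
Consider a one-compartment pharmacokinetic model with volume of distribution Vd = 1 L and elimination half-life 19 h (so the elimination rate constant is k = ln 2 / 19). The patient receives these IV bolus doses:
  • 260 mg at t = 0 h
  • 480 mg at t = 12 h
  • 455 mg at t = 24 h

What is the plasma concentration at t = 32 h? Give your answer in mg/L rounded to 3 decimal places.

k = ln 2 / 19 = 0.03648 per h
Dose 1 (260 mg at t=0 h): 260·exp(−0.03648·32) = 80.905 mg/L
Dose 2 (480 mg at t=12 h): 480·exp(−0.03648·20) = 231.402 mg/L
Dose 3 (455 mg at t=24 h): 455·exp(−0.03648·8) = 339.830 mg/L
C(32) = 80.905 + 231.402 + 339.830 = 652.137 mg/L

652.137 mg/L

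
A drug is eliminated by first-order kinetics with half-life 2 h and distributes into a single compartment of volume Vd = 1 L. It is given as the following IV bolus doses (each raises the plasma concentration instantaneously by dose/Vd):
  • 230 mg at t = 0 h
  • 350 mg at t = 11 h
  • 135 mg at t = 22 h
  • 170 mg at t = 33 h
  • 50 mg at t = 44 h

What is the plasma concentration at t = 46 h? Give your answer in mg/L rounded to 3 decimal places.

k = ln 2 / 2 = 0.34657 per h
Dose 1 (230 mg at t=0 h): 230·exp(−0.34657·46) = 0.000 mg/L
Dose 2 (350 mg at t=11 h): 350·exp(−0.34657·35) = 0.002 mg/L
Dose 3 (135 mg at t=22 h): 135·exp(−0.34657·24) = 0.033 mg/L
Dose 4 (170 mg at t=33 h): 170·exp(−0.34657·13) = 1.878 mg/L
Dose 5 (50 mg at t=44 h): 50·exp(−0.34657·2) = 25.000 mg/L
C(46) = 0.000 + 0.002 + 0.033 + 1.878 + 25.000 = 26.913 mg/L

26.913 mg/L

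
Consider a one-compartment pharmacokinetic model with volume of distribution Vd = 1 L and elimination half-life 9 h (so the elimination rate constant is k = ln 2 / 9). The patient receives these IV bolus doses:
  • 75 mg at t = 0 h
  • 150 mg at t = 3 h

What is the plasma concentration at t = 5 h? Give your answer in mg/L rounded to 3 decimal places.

k = ln 2 / 9 = 0.07702 per h
Dose 1 (75 mg at t=0 h): 75·exp(−0.07702·5) = 51.030 mg/L
Dose 2 (150 mg at t=3 h): 150·exp(−0.07702·2) = 128.587 mg/L
C(5) = 51.030 + 128.587 = 179.616 mg/L

179.616 mg/L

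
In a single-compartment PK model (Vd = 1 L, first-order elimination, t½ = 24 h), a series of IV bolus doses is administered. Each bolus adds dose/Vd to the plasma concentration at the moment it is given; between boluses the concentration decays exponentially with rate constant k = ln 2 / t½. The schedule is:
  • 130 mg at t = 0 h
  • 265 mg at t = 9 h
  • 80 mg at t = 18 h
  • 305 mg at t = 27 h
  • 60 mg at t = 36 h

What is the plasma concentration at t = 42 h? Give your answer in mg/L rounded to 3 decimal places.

k = ln 2 / 24 = 0.02888 per h
Dose 1 (130 mg at t=0 h): 130·exp(−0.02888·42) = 38.649 mg/L
Dose 2 (265 mg at t=9 h): 265·exp(−0.02888·33) = 102.171 mg/L
Dose 3 (80 mg at t=18 h): 80·exp(−0.02888·24) = 40.000 mg/L
Dose 4 (305 mg at t=27 h): 305·exp(−0.02888·15) = 197.768 mg/L
Dose 5 (60 mg at t=36 h): 60·exp(−0.02888·6) = 50.454 mg/L
C(42) = 38.649 + 102.171 + 40.000 + 197.768 + 50.454 = 429.043 mg/L

429.043 mg/L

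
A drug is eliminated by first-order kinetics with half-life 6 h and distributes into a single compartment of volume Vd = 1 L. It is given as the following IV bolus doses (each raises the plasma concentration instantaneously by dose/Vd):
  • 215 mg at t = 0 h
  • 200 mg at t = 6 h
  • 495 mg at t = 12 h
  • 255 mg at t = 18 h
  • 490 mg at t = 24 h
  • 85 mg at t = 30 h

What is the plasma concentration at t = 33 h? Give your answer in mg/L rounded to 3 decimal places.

335.765 mg/L

k = ln 2 / 6 = 0.11552 per h
Dose 1 (215 mg at t=0 h): 215·exp(−0.11552·33) = 4.751 mg/L
Dose 2 (200 mg at t=6 h): 200·exp(−0.11552·27) = 8.839 mg/L
Dose 3 (495 mg at t=12 h): 495·exp(−0.11552·21) = 43.752 mg/L
Dose 4 (255 mg at t=18 h): 255·exp(−0.11552·15) = 45.078 mg/L
Dose 5 (490 mg at t=24 h): 490·exp(−0.11552·9) = 173.241 mg/L
Dose 6 (85 mg at t=30 h): 85·exp(−0.11552·3) = 60.104 mg/L
C(33) = 4.751 + 8.839 + 43.752 + 45.078 + 173.241 + 60.104 = 335.765 mg/L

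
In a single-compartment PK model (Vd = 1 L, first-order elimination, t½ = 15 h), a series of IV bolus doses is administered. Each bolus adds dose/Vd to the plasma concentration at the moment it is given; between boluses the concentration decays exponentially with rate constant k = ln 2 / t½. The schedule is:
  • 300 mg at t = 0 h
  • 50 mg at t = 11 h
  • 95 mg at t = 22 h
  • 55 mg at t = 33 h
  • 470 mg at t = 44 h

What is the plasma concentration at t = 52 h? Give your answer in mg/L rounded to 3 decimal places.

k = ln 2 / 15 = 0.04621 per h
Dose 1 (300 mg at t=0 h): 300·exp(−0.04621·52) = 27.136 mg/L
Dose 2 (50 mg at t=11 h): 50·exp(−0.04621·41) = 7.519 mg/L
Dose 3 (95 mg at t=22 h): 95·exp(−0.04621·30) = 23.750 mg/L
Dose 4 (55 mg at t=33 h): 55·exp(−0.04621·19) = 22.859 mg/L
Dose 5 (470 mg at t=44 h): 470·exp(−0.04621·8) = 324.750 mg/L
C(52) = 27.136 + 7.519 + 23.750 + 22.859 + 324.750 = 406.014 mg/L

406.014 mg/L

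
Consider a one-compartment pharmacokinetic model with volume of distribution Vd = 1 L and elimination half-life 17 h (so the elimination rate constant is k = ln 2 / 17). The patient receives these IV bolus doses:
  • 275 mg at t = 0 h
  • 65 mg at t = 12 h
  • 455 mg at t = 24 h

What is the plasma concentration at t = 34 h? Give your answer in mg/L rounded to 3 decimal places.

k = ln 2 / 17 = 0.04077 per h
Dose 1 (275 mg at t=0 h): 275·exp(−0.04077·34) = 68.750 mg/L
Dose 2 (65 mg at t=12 h): 65·exp(−0.04077·22) = 26.506 mg/L
Dose 3 (455 mg at t=24 h): 455·exp(−0.04077·10) = 302.646 mg/L
C(34) = 68.750 + 26.506 + 302.646 = 397.902 mg/L

397.902 mg/L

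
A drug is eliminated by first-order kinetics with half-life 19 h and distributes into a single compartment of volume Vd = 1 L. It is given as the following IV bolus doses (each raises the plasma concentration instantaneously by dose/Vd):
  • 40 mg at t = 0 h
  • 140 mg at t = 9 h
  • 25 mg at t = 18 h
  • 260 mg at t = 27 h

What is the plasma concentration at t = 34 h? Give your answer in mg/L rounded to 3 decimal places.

k = ln 2 / 19 = 0.03648 per h
Dose 1 (40 mg at t=0 h): 40·exp(−0.03648·34) = 11.571 mg/L
Dose 2 (140 mg at t=9 h): 140·exp(−0.03648·25) = 56.239 mg/L
Dose 3 (25 mg at t=18 h): 25·exp(−0.03648·16) = 13.946 mg/L
Dose 4 (260 mg at t=27 h): 260·exp(−0.03648·7) = 201.404 mg/L
C(34) = 11.571 + 56.239 + 13.946 + 201.404 = 283.159 mg/L

283.159 mg/L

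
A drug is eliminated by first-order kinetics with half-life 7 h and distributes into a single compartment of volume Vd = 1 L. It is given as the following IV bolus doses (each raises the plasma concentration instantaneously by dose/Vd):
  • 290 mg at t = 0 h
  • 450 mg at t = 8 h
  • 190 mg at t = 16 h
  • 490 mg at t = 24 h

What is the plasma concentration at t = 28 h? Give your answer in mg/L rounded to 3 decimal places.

k = ln 2 / 7 = 0.09902 per h
Dose 1 (290 mg at t=0 h): 290·exp(−0.09902·28) = 18.125 mg/L
Dose 2 (450 mg at t=8 h): 450·exp(−0.09902·20) = 62.105 mg/L
Dose 3 (190 mg at t=16 h): 190·exp(−0.09902·12) = 57.903 mg/L
Dose 4 (490 mg at t=24 h): 490·exp(−0.09902·4) = 329.746 mg/L
C(28) = 18.125 + 62.105 + 57.903 + 329.746 = 467.879 mg/L

467.879 mg/L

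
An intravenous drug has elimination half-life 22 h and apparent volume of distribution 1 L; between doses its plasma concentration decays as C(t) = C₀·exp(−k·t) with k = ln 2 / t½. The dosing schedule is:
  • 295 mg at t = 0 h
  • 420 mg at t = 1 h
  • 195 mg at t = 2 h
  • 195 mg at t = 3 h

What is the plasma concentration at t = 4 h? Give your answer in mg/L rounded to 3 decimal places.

k = ln 2 / 22 = 0.03151 per h
Dose 1 (295 mg at t=0 h): 295·exp(−0.03151·4) = 260.069 mg/L
Dose 2 (420 mg at t=1 h): 420·exp(−0.03151·3) = 382.120 mg/L
Dose 3 (195 mg at t=2 h): 195·exp(−0.03151·2) = 183.092 mg/L
Dose 4 (195 mg at t=3 h): 195·exp(−0.03151·1) = 188.952 mg/L
C(4) = 260.069 + 382.120 + 183.092 + 188.952 = 1014.233 mg/L

1014.233 mg/L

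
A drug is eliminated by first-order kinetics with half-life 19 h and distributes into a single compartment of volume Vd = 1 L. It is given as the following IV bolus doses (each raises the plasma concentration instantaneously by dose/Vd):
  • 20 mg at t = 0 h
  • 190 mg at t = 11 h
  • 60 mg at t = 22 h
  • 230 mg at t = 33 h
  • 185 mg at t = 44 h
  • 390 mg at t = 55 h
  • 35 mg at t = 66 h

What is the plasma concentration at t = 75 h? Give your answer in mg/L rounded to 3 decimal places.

350.990 mg/L

k = ln 2 / 19 = 0.03648 per h
Dose 1 (20 mg at t=0 h): 20·exp(−0.03648·75) = 1.296 mg/L
Dose 2 (190 mg at t=11 h): 190·exp(−0.03648·64) = 18.397 mg/L
Dose 3 (60 mg at t=22 h): 60·exp(−0.03648·53) = 8.678 mg/L
Dose 4 (230 mg at t=33 h): 230·exp(−0.03648·42) = 49.693 mg/L
Dose 5 (185 mg at t=44 h): 185·exp(−0.03648·31) = 59.706 mg/L
Dose 6 (390 mg at t=55 h): 390·exp(−0.03648·20) = 188.014 mg/L
Dose 7 (35 mg at t=66 h): 35·exp(−0.03648·9) = 25.204 mg/L
C(75) = 1.296 + 18.397 + 8.678 + 49.693 + 59.706 + 188.014 + 25.204 = 350.990 mg/L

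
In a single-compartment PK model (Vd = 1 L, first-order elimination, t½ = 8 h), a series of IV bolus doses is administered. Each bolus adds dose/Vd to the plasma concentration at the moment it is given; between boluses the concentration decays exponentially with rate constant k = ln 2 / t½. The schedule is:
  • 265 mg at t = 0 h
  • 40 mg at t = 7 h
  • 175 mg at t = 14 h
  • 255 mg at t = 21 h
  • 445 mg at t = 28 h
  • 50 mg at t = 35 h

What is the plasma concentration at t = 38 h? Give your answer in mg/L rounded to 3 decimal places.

318.563 mg/L

k = ln 2 / 8 = 0.08664 per h
Dose 1 (265 mg at t=0 h): 265·exp(−0.08664·38) = 9.848 mg/L
Dose 2 (40 mg at t=7 h): 40·exp(−0.08664·31) = 2.726 mg/L
Dose 3 (175 mg at t=14 h): 175·exp(−0.08664·24) = 21.875 mg/L
Dose 4 (255 mg at t=21 h): 255·exp(−0.08664·17) = 58.459 mg/L
Dose 5 (445 mg at t=28 h): 445·exp(−0.08664·10) = 187.099 mg/L
Dose 6 (50 mg at t=35 h): 50·exp(−0.08664·3) = 38.555 mg/L
C(38) = 9.848 + 2.726 + 21.875 + 58.459 + 187.099 + 38.555 = 318.563 mg/L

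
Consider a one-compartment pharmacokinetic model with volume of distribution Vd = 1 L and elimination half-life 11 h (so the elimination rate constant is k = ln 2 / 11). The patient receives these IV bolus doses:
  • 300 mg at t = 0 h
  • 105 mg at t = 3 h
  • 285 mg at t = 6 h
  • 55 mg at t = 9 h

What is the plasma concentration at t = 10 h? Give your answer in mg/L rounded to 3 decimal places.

k = ln 2 / 11 = 0.06301 per h
Dose 1 (300 mg at t=0 h): 300·exp(−0.06301·10) = 159.756 mg/L
Dose 2 (105 mg at t=3 h): 105·exp(−0.06301·7) = 67.550 mg/L
Dose 3 (285 mg at t=6 h): 285·exp(−0.06301·4) = 221.503 mg/L
Dose 4 (55 mg at t=9 h): 55·exp(−0.06301·1) = 51.641 mg/L
C(10) = 159.756 + 67.550 + 221.503 + 51.641 = 500.450 mg/L

500.450 mg/L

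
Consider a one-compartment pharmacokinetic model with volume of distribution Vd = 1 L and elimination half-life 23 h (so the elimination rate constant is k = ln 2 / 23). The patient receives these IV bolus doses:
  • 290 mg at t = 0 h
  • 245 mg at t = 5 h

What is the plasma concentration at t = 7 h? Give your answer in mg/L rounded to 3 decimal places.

k = ln 2 / 23 = 0.03014 per h
Dose 1 (290 mg at t=0 h): 290·exp(−0.03014·7) = 234.844 mg/L
Dose 2 (245 mg at t=5 h): 245·exp(−0.03014·2) = 230.669 mg/L
C(7) = 234.844 + 230.669 = 465.514 mg/L

465.514 mg/L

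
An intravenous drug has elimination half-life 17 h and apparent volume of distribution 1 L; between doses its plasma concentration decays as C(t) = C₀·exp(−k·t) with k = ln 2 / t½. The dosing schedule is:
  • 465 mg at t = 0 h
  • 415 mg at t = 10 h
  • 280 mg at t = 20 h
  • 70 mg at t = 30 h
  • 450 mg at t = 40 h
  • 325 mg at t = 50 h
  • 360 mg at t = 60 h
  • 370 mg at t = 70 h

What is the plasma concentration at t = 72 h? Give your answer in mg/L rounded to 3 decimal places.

k = ln 2 / 17 = 0.04077 per h
Dose 1 (465 mg at t=0 h): 465·exp(−0.04077·72) = 24.689 mg/L
Dose 2 (415 mg at t=10 h): 415·exp(−0.04077·62) = 33.126 mg/L
Dose 3 (280 mg at t=20 h): 280·exp(−0.04077·52) = 33.602 mg/L
Dose 4 (70 mg at t=30 h): 70·exp(−0.04077·42) = 12.629 mg/L
Dose 5 (450 mg at t=40 h): 450·exp(−0.04077·32) = 122.058 mg/L
Dose 6 (325 mg at t=50 h): 325·exp(−0.04077·22) = 132.530 mg/L
Dose 7 (360 mg at t=60 h): 360·exp(−0.04077·12) = 220.704 mg/L
Dose 8 (370 mg at t=70 h): 370·exp(−0.04077·2) = 341.025 mg/L
C(72) = 24.689 + 33.126 + 33.602 + 12.629 + 122.058 + 132.530 + 220.704 + 341.025 = 920.364 mg/L

920.364 mg/L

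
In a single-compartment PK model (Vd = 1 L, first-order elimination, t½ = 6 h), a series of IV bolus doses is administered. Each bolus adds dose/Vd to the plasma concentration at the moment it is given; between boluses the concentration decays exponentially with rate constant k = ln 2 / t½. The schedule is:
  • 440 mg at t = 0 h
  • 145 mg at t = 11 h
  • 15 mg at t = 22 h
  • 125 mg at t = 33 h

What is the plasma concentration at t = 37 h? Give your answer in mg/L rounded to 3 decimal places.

94.715 mg/L

k = ln 2 / 6 = 0.11552 per h
Dose 1 (440 mg at t=0 h): 440·exp(−0.11552·37) = 6.125 mg/L
Dose 2 (145 mg at t=11 h): 145·exp(−0.11552·26) = 7.193 mg/L
Dose 3 (15 mg at t=22 h): 15·exp(−0.11552·15) = 2.652 mg/L
Dose 4 (125 mg at t=33 h): 125·exp(−0.11552·4) = 78.745 mg/L
C(37) = 6.125 + 7.193 + 2.652 + 78.745 = 94.715 mg/L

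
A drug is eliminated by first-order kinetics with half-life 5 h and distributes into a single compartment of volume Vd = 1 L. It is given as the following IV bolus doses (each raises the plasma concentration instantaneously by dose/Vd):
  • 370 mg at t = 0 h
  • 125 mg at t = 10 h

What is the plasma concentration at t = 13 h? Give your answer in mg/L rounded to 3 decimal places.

k = ln 2 / 5 = 0.13863 per h
Dose 1 (370 mg at t=0 h): 370·exp(−0.13863·13) = 61.027 mg/L
Dose 2 (125 mg at t=10 h): 125·exp(−0.13863·3) = 82.469 mg/L
C(13) = 61.027 + 82.469 = 143.496 mg/L

143.496 mg/L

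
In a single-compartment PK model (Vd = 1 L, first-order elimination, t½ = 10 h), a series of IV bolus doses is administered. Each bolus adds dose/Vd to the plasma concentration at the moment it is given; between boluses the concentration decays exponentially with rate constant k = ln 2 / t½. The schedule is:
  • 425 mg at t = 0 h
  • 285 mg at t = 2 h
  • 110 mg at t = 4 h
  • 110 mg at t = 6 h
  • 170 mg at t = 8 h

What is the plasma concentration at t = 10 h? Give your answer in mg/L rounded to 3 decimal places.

680.120 mg/L

k = ln 2 / 10 = 0.06931 per h
Dose 1 (425 mg at t=0 h): 425·exp(−0.06931·10) = 212.500 mg/L
Dose 2 (285 mg at t=2 h): 285·exp(−0.06931·8) = 163.690 mg/L
Dose 3 (110 mg at t=4 h): 110·exp(−0.06931·6) = 72.573 mg/L
Dose 4 (110 mg at t=6 h): 110·exp(−0.06931·4) = 83.364 mg/L
Dose 5 (170 mg at t=8 h): 170·exp(−0.06931·2) = 147.994 mg/L
C(10) = 212.500 + 163.690 + 72.573 + 83.364 + 147.994 = 680.120 mg/L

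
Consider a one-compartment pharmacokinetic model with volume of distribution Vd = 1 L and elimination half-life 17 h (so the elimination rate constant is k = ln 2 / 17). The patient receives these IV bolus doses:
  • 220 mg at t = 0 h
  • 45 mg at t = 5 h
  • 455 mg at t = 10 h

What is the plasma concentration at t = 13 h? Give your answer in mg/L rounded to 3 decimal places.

k = ln 2 / 17 = 0.04077 per h
Dose 1 (220 mg at t=0 h): 220·exp(−0.04077·13) = 129.486 mg/L
Dose 2 (45 mg at t=5 h): 45·exp(−0.04077·8) = 32.475 mg/L
Dose 3 (455 mg at t=10 h): 455·exp(−0.04077·3) = 402.614 mg/L
C(13) = 129.486 + 32.475 + 402.614 = 564.575 mg/L

564.575 mg/L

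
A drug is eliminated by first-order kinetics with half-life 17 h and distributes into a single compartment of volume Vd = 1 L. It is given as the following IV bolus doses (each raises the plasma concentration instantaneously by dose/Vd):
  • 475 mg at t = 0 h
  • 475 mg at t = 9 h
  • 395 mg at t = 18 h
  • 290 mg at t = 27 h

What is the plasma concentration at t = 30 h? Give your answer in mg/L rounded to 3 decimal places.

840.318 mg/L

k = ln 2 / 17 = 0.04077 per h
Dose 1 (475 mg at t=0 h): 475·exp(−0.04077·30) = 139.786 mg/L
Dose 2 (475 mg at t=9 h): 475·exp(−0.04077·21) = 201.759 mg/L
Dose 3 (395 mg at t=18 h): 395·exp(−0.04077·12) = 242.162 mg/L
Dose 4 (290 mg at t=27 h): 290·exp(−0.04077·3) = 256.611 mg/L
C(30) = 139.786 + 201.759 + 242.162 + 256.611 = 840.318 mg/L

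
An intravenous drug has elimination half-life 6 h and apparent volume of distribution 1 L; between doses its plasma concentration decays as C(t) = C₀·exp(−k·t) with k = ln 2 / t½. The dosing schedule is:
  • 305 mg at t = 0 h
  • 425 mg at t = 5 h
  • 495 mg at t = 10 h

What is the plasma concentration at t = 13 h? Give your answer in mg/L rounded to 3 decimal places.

k = ln 2 / 6 = 0.11552 per h
Dose 1 (305 mg at t=0 h): 305·exp(−0.11552·13) = 67.931 mg/L
Dose 2 (425 mg at t=5 h): 425·exp(−0.11552·8) = 168.661 mg/L
Dose 3 (495 mg at t=10 h): 495·exp(−0.11552·3) = 350.018 mg/L
C(13) = 67.931 + 168.661 + 350.018 = 586.610 mg/L

586.610 mg/L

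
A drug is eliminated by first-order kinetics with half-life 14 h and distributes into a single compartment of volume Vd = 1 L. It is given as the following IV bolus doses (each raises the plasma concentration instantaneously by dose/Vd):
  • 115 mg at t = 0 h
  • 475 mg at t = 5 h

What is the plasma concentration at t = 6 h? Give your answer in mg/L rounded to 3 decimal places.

k = ln 2 / 14 = 0.04951 per h
Dose 1 (115 mg at t=0 h): 115·exp(−0.04951·6) = 85.445 mg/L
Dose 2 (475 mg at t=5 h): 475·exp(−0.04951·1) = 452.055 mg/L
C(6) = 85.445 + 452.055 = 537.500 mg/L

537.500 mg/L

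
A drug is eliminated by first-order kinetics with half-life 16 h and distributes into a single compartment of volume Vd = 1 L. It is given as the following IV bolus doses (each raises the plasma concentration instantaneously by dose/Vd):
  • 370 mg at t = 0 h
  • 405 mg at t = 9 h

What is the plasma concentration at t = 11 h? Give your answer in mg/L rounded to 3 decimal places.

601.130 mg/L

k = ln 2 / 16 = 0.04332 per h
Dose 1 (370 mg at t=0 h): 370·exp(−0.04332·11) = 229.744 mg/L
Dose 2 (405 mg at t=9 h): 405·exp(−0.04332·2) = 371.387 mg/L
C(11) = 229.744 + 371.387 = 601.130 mg/L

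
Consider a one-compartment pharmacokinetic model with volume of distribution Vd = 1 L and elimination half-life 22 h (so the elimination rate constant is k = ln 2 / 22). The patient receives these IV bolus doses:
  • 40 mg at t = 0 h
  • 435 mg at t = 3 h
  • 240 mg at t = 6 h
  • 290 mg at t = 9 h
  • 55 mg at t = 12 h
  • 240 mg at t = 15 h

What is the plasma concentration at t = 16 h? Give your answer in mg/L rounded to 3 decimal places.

1001.754 mg/L

k = ln 2 / 22 = 0.03151 per h
Dose 1 (40 mg at t=0 h): 40·exp(−0.03151·16) = 24.162 mg/L
Dose 2 (435 mg at t=3 h): 435·exp(−0.03151·13) = 288.807 mg/L
Dose 3 (240 mg at t=6 h): 240·exp(−0.03151·10) = 175.138 mg/L
Dose 4 (290 mg at t=9 h): 290·exp(−0.03151·7) = 232.603 mg/L
Dose 5 (55 mg at t=12 h): 55·exp(−0.03151·4) = 48.488 mg/L
Dose 6 (240 mg at t=15 h): 240·exp(−0.03151·1) = 232.556 mg/L
C(16) = 24.162 + 288.807 + 175.138 + 232.603 + 48.488 + 232.556 = 1001.754 mg/L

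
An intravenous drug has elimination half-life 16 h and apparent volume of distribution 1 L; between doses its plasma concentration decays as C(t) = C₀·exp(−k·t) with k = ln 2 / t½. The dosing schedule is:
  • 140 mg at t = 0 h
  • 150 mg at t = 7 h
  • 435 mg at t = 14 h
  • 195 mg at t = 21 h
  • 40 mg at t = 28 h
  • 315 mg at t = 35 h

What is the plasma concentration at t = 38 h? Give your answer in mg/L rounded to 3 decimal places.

615.858 mg/L

k = ln 2 / 16 = 0.04332 per h
Dose 1 (140 mg at t=0 h): 140·exp(−0.04332·38) = 26.989 mg/L
Dose 2 (150 mg at t=7 h): 150·exp(−0.04332·31) = 39.160 mg/L
Dose 3 (435 mg at t=14 h): 435·exp(−0.04332·24) = 153.796 mg/L
Dose 4 (195 mg at t=21 h): 195·exp(−0.04332·17) = 93.366 mg/L
Dose 5 (40 mg at t=28 h): 40·exp(−0.04332·10) = 25.937 mg/L
Dose 6 (315 mg at t=35 h): 315·exp(−0.04332·3) = 276.610 mg/L
C(38) = 26.989 + 39.160 + 153.796 + 93.366 + 25.937 + 276.610 = 615.858 mg/L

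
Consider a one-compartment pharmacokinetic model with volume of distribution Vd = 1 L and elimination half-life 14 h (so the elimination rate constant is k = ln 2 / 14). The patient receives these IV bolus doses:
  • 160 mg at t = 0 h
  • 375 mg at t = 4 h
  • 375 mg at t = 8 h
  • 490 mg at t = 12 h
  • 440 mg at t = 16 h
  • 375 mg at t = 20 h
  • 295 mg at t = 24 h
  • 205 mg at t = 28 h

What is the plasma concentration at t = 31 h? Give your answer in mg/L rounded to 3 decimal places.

1256.542 mg/L

k = ln 2 / 14 = 0.04951 per h
Dose 1 (160 mg at t=0 h): 160·exp(−0.04951·31) = 34.479 mg/L
Dose 2 (375 mg at t=4 h): 375·exp(−0.04951·27) = 98.508 mg/L
Dose 3 (375 mg at t=8 h): 375·exp(−0.04951·23) = 120.083 mg/L
Dose 4 (490 mg at t=12 h): 490·exp(−0.04951·19) = 191.274 mg/L
Dose 5 (440 mg at t=16 h): 440·exp(−0.04951·15) = 209.373 mg/L
Dose 6 (375 mg at t=20 h): 375·exp(−0.04951·11) = 217.524 mg/L
Dose 7 (295 mg at t=24 h): 295·exp(−0.04951·7) = 208.597 mg/L
Dose 8 (205 mg at t=28 h): 205·exp(−0.04951·3) = 176.704 mg/L
C(31) = 34.479 + 98.508 + 120.083 + 191.274 + 209.373 + 217.524 + 208.597 + 176.704 = 1256.542 mg/L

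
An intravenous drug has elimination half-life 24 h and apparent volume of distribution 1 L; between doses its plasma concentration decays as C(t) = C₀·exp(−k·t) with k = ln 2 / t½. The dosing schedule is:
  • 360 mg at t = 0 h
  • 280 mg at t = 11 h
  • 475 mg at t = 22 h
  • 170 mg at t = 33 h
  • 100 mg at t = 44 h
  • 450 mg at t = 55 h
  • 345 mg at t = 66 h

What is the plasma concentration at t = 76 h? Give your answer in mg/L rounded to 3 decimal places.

775.398 mg/L

k = ln 2 / 24 = 0.02888 per h
Dose 1 (360 mg at t=0 h): 360·exp(−0.02888·76) = 40.090 mg/L
Dose 2 (280 mg at t=11 h): 280·exp(−0.02888·65) = 42.842 mg/L
Dose 3 (475 mg at t=22 h): 475·exp(−0.02888·54) = 99.856 mg/L
Dose 4 (170 mg at t=33 h): 170·exp(−0.02888·43) = 49.102 mg/L
Dose 5 (100 mg at t=44 h): 100·exp(−0.02888·32) = 39.685 mg/L
Dose 6 (450 mg at t=55 h): 450·exp(−0.02888·21) = 245.364 mg/L
Dose 7 (345 mg at t=66 h): 345·exp(−0.02888·10) = 258.458 mg/L
C(76) = 40.090 + 42.842 + 99.856 + 49.102 + 39.685 + 245.364 + 258.458 = 775.398 mg/L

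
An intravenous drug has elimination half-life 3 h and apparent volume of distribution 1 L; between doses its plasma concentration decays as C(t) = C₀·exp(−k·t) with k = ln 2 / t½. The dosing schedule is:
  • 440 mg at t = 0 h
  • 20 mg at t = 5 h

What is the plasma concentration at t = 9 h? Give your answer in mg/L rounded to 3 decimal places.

62.937 mg/L

k = ln 2 / 3 = 0.23105 per h
Dose 1 (440 mg at t=0 h): 440·exp(−0.23105·9) = 55.000 mg/L
Dose 2 (20 mg at t=5 h): 20·exp(−0.23105·4) = 7.937 mg/L
C(9) = 55.000 + 7.937 = 62.937 mg/L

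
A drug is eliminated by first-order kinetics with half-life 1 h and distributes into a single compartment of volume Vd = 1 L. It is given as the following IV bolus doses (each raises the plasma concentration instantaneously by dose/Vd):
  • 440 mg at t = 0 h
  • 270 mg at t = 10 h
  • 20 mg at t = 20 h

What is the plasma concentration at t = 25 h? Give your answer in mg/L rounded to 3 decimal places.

0.633 mg/L

k = ln 2 / 1 = 0.69315 per h
Dose 1 (440 mg at t=0 h): 440·exp(−0.69315·25) = 0.000 mg/L
Dose 2 (270 mg at t=10 h): 270·exp(−0.69315·15) = 0.008 mg/L
Dose 3 (20 mg at t=20 h): 20·exp(−0.69315·5) = 0.625 mg/L
C(25) = 0.000 + 0.008 + 0.625 = 0.633 mg/L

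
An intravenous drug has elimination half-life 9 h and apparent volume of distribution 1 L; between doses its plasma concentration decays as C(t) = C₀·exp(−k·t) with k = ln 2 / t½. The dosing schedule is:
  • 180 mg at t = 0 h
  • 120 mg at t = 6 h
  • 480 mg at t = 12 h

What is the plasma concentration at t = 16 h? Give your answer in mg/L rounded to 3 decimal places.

460.783 mg/L

k = ln 2 / 9 = 0.07702 per h
Dose 1 (180 mg at t=0 h): 180·exp(−0.07702·16) = 52.494 mg/L
Dose 2 (120 mg at t=6 h): 120·exp(−0.07702·10) = 55.552 mg/L
Dose 3 (480 mg at t=12 h): 480·exp(−0.07702·4) = 352.736 mg/L
C(16) = 52.494 + 55.552 + 352.736 = 460.783 mg/L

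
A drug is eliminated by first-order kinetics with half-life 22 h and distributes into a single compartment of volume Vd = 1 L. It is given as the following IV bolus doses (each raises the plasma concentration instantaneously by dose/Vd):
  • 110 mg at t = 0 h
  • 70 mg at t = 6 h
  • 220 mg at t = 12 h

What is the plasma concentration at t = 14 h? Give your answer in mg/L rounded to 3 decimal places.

k = ln 2 / 22 = 0.03151 per h
Dose 1 (110 mg at t=0 h): 110·exp(−0.03151·14) = 70.767 mg/L
Dose 2 (70 mg at t=6 h): 70·exp(−0.03151·8) = 54.404 mg/L
Dose 3 (220 mg at t=12 h): 220·exp(−0.03151·2) = 206.565 mg/L
C(14) = 70.767 + 54.404 + 206.565 = 331.736 mg/L

331.736 mg/L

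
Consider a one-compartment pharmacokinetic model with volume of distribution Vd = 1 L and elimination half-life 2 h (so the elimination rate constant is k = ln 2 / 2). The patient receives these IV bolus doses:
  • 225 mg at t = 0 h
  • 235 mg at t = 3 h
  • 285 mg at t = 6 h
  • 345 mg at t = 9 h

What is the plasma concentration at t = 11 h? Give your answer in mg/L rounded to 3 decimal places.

242.541 mg/L

k = ln 2 / 2 = 0.34657 per h
Dose 1 (225 mg at t=0 h): 225·exp(−0.34657·11) = 4.972 mg/L
Dose 2 (235 mg at t=3 h): 235·exp(−0.34657·8) = 14.688 mg/L
Dose 3 (285 mg at t=6 h): 285·exp(−0.34657·5) = 50.381 mg/L
Dose 4 (345 mg at t=9 h): 345·exp(−0.34657·2) = 172.500 mg/L
C(11) = 4.972 + 14.688 + 50.381 + 172.500 = 242.541 mg/L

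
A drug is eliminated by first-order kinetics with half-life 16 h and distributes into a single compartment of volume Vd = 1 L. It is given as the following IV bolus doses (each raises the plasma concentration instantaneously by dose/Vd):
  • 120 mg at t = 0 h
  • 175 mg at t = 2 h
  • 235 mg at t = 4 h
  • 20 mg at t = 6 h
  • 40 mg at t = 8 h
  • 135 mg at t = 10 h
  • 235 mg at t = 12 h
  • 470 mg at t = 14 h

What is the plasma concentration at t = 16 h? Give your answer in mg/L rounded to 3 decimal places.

1069.106 mg/L

k = ln 2 / 16 = 0.04332 per h
Dose 1 (120 mg at t=0 h): 120·exp(−0.04332·16) = 60.000 mg/L
Dose 2 (175 mg at t=2 h): 175·exp(−0.04332·14) = 95.419 mg/L
Dose 3 (235 mg at t=4 h): 235·exp(−0.04332·12) = 139.732 mg/L
Dose 4 (20 mg at t=6 h): 20·exp(−0.04332·10) = 12.968 mg/L
Dose 5 (40 mg at t=8 h): 40·exp(−0.04332·8) = 28.284 mg/L
Dose 6 (135 mg at t=10 h): 135·exp(−0.04332·6) = 104.099 mg/L
Dose 7 (235 mg at t=12 h): 235·exp(−0.04332·4) = 197.611 mg/L
Dose 8 (470 mg at t=14 h): 470·exp(−0.04332·2) = 430.992 mg/L
C(16) = 60.000 + 95.419 + 139.732 + 12.968 + 28.284 + 104.099 + 197.611 + 430.992 = 1069.106 mg/L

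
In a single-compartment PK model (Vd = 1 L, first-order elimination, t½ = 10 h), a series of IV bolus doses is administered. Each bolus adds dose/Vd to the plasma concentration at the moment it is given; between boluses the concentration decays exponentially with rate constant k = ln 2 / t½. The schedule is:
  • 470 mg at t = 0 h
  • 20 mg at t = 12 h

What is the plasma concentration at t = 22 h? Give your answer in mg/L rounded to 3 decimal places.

k = ln 2 / 10 = 0.06931 per h
Dose 1 (470 mg at t=0 h): 470·exp(−0.06931·22) = 102.290 mg/L
Dose 2 (20 mg at t=12 h): 20·exp(−0.06931·10) = 10.000 mg/L
C(22) = 102.290 + 10.000 = 112.290 mg/L

112.290 mg/L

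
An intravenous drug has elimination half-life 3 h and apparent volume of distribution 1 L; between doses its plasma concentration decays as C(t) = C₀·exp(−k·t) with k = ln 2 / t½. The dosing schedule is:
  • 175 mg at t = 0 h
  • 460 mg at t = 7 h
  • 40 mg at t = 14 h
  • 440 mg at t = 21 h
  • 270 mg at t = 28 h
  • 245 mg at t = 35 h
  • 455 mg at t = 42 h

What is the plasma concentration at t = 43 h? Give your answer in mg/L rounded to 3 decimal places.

k = ln 2 / 3 = 0.23105 per h
Dose 1 (175 mg at t=0 h): 175·exp(−0.23105·43) = 0.008 mg/L
Dose 2 (460 mg at t=7 h): 460·exp(−0.23105·36) = 0.112 mg/L
Dose 3 (40 mg at t=14 h): 40·exp(−0.23105·29) = 0.049 mg/L
Dose 4 (440 mg at t=21 h): 440·exp(−0.23105·22) = 2.728 mg/L
Dose 5 (270 mg at t=28 h): 270·exp(−0.23105·15) = 8.438 mg/L
Dose 6 (245 mg at t=35 h): 245·exp(−0.23105·8) = 38.585 mg/L
Dose 7 (455 mg at t=42 h): 455·exp(−0.23105·1) = 361.134 mg/L
C(43) = 0.008 + 0.112 + 0.049 + 2.728 + 8.438 + 38.585 + 361.134 = 411.055 mg/L

411.055 mg/L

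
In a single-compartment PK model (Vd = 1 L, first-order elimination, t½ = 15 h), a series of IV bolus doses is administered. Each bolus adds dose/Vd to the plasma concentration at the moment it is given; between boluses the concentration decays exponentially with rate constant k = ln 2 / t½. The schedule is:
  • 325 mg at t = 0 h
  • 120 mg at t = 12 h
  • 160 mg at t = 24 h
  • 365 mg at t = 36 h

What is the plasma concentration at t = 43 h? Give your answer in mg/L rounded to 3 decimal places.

403.829 mg/L

k = ln 2 / 15 = 0.04621 per h
Dose 1 (325 mg at t=0 h): 325·exp(−0.04621·43) = 44.559 mg/L
Dose 2 (120 mg at t=12 h): 120·exp(−0.04621·31) = 28.645 mg/L
Dose 3 (160 mg at t=24 h): 160·exp(−0.04621·19) = 66.499 mg/L
Dose 4 (365 mg at t=36 h): 365·exp(−0.04621·7) = 264.127 mg/L
C(43) = 44.559 + 28.645 + 66.499 + 264.127 = 403.829 mg/L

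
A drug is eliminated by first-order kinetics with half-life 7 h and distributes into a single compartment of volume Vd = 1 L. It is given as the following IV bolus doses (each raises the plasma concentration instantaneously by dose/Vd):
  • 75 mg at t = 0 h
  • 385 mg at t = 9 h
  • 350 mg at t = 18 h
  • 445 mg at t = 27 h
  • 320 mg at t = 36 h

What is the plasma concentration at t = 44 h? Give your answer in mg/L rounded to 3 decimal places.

k = ln 2 / 7 = 0.09902 per h
Dose 1 (75 mg at t=0 h): 75·exp(−0.09902·44) = 0.961 mg/L
Dose 2 (385 mg at t=9 h): 385·exp(−0.09902·35) = 12.031 mg/L
Dose 3 (350 mg at t=18 h): 350·exp(−0.09902·26) = 26.666 mg/L
Dose 4 (445 mg at t=27 h): 445·exp(−0.09902·17) = 82.658 mg/L
Dose 5 (320 mg at t=36 h): 320·exp(−0.09902·8) = 144.916 mg/L
C(44) = 0.961 + 12.031 + 26.666 + 82.658 + 144.916 = 267.233 mg/L

267.233 mg/L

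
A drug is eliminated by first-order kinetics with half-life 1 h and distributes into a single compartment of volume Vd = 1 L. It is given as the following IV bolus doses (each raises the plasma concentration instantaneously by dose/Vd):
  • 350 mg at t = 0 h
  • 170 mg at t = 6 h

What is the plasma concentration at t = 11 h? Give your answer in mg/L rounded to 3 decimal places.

k = ln 2 / 1 = 0.69315 per h
Dose 1 (350 mg at t=0 h): 350·exp(−0.69315·11) = 0.171 mg/L
Dose 2 (170 mg at t=6 h): 170·exp(−0.69315·5) = 5.312 mg/L
C(11) = 0.171 + 5.312 = 5.483 mg/L

5.483 mg/L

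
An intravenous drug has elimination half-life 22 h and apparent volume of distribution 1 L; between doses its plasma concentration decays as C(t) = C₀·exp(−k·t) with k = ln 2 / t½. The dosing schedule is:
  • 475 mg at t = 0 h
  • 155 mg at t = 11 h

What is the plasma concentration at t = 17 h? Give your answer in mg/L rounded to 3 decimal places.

k = ln 2 / 22 = 0.03151 per h
Dose 1 (475 mg at t=0 h): 475·exp(−0.03151·17) = 278.022 mg/L
Dose 2 (155 mg at t=11 h): 155·exp(−0.03151·6) = 128.302 mg/L
C(17) = 278.022 + 128.302 = 406.324 mg/L

406.324 mg/L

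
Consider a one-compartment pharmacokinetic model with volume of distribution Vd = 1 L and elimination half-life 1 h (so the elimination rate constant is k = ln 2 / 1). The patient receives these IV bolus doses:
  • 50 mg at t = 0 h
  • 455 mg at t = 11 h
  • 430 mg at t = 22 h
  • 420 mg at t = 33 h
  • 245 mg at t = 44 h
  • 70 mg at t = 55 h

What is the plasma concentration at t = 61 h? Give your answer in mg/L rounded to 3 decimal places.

1.096 mg/L

k = ln 2 / 1 = 0.69315 per h
Dose 1 (50 mg at t=0 h): 50·exp(−0.69315·61) = 0.000 mg/L
Dose 2 (455 mg at t=11 h): 455·exp(−0.69315·50) = 0.000 mg/L
Dose 3 (430 mg at t=22 h): 430·exp(−0.69315·39) = 0.000 mg/L
Dose 4 (420 mg at t=33 h): 420·exp(−0.69315·28) = 0.000 mg/L
Dose 5 (245 mg at t=44 h): 245·exp(−0.69315·17) = 0.002 mg/L
Dose 6 (70 mg at t=55 h): 70·exp(−0.69315·6) = 1.094 mg/L
C(61) = 0.000 + 0.000 + 0.000 + 0.000 + 0.002 + 1.094 = 1.096 mg/L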